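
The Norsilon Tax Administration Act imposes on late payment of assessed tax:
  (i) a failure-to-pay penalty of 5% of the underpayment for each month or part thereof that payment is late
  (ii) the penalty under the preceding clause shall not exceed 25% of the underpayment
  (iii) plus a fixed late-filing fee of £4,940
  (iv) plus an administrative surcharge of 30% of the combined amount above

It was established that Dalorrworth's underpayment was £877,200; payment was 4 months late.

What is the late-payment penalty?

Penalty: £234,494

Accrued rate: 5% × 4 = 20%, capped at 25% → 20%
Failure-to-pay penalty: 20% of £877,200 = £175,440
Penalty before surcharge: £175,440 + £4,940 = £180,380
Administrative surcharge: 30% of £180,380 = £54,114
Total penalty: £180,380 + £54,114 = £234,494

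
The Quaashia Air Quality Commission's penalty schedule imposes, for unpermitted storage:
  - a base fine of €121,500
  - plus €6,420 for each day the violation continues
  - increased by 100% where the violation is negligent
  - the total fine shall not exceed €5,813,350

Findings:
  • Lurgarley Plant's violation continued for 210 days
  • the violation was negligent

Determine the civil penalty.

Per-day component: 210 × €6,420 = €1,348,200
Base plus per-day: €121,500 + €1,348,200 = €1,469,700
Enhancement: 100% of €1,469,700 = €1,469,700
Enhanced fine: €1,469,700 + €1,469,700 = €2,939,400
Cap at €5,813,350: €2,939,400 is within the cap, no reduction.

Civil penalty: €2,939,400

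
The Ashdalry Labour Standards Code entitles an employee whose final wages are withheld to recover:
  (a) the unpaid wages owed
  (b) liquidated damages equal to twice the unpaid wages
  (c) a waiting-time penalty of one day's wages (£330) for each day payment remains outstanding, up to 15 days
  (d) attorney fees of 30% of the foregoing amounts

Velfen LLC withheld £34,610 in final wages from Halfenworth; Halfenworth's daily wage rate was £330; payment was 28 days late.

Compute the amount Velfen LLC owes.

Doubled: 2 × £34,610 = £69,220
Penalty days: min(28, 15) = 15
Waiting-time penalty: 15 × £330 = £4,950
Subtotal: £34,610 + £69,220 + £4,950 = £108,780
Attorney fees: 30% of £108,780 = £32,634
Total award: £108,780 + £32,634 = £141,414

Total award: £141,414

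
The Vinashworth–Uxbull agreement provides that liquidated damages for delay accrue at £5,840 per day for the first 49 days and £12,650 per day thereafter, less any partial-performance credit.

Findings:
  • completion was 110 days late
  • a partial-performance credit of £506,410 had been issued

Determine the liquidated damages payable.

£551,400

First 49 days: 49 × £5,840 = £286,160
Remaining days: (110 − 49) × £12,650 = £771,650
Accrued per-day damages: £286,160 + £771,650 = £1,057,810
Less partial-performance credit: £1,057,810 − £506,410 = £551,400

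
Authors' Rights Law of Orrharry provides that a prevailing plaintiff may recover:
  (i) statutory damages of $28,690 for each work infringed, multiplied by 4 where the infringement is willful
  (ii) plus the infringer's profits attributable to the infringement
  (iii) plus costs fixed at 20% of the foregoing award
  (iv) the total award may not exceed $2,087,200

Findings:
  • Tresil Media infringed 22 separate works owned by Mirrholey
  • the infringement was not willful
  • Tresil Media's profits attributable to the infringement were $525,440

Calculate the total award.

$1,387,944

Statutory damages: 22 × $28,690 = $631,180
Infringement not willful: no ×4 enhancement.
Combined award: $631,180 + $525,440 = $1,156,620
Costs: 20% of $1,156,620 = $231,324
Award plus costs: $1,156,620 + $231,324 = $1,387,944
Cap at $2,087,200: $1,387,944 is within the cap, no reduction.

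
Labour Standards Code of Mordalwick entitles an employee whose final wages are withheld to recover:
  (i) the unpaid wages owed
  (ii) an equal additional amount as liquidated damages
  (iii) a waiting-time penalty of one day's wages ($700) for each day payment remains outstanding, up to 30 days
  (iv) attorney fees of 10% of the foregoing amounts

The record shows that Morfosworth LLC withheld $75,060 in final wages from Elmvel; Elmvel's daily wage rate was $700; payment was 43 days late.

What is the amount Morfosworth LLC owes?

Liquidated damages (equal amount): $75,060
Penalty days: min(43, 30) = 30
Waiting-time penalty: 30 × $700 = $21,000
Subtotal: $75,060 + $75,060 + $21,000 = $171,120
Attorney fees: 10% of $171,120 = $17,112
Total award: $171,120 + $17,112 = $188,232

$188,232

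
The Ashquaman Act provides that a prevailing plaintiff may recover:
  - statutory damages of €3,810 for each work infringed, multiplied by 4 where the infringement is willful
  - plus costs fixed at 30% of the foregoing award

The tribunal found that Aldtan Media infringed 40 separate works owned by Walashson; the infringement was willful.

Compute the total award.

Statutory damages: 40 × €3,810 = €152,400
Multiplied by 4: 4 × €152,400 = €609,600
Costs: 30% of €609,600 = €182,880
Award plus costs: €609,600 + €182,880 = €792,480

€792,480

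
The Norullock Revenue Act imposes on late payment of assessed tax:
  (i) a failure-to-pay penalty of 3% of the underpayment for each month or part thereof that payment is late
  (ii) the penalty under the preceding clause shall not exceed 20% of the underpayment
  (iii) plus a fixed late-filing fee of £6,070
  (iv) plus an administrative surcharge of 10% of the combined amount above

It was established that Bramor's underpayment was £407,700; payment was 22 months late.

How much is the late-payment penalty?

£96,371

Accrued rate: 3% × 22 = 66%, capped at 20% → 20%
Failure-to-pay penalty: 20% of £407,700 = £81,540
Penalty before surcharge: £81,540 + £6,070 = £87,610
Administrative surcharge: 10% of £87,610 = £8,761
Total penalty: £87,610 + £8,761 = £96,371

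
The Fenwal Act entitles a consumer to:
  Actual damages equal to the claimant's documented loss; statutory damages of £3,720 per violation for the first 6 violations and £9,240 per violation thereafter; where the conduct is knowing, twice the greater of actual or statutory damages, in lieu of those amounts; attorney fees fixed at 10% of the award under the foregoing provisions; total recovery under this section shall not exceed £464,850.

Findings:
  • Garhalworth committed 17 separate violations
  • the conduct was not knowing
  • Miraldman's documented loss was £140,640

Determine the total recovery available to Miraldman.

£291,060

First 6 violations: 6 × £3,720 = £22,320
Remaining violations: (17 − 6) × £9,240 = £101,640
Statutory damages: £22,320 + £101,640 = £123,960
Conduct not knowing: the in-lieu enhancement does not apply.
Actual plus statutory damages: £140,640 + £123,960 = £264,600
Attorney fees: 10% of £264,600 = £26,460
Total before cap: £264,600 + £26,460 = £291,060
Cap at £464,850: £291,060 is within the cap, no reduction.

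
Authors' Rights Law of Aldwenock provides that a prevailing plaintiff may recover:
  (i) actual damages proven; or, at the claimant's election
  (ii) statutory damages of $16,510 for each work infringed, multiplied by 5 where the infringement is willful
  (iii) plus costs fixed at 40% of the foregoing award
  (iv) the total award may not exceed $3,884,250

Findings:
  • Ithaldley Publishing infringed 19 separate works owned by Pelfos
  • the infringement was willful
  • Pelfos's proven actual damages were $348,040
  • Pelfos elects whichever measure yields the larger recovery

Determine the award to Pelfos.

Statutory damages: 19 × $16,510 = $313,690
Multiplied by 5: 5 × $313,690 = $1,568,450
Greater of actual damages ($348,040) or enhanced statutory damages ($1,568,450): $1,568,450
Costs: 40% of $1,568,450 = $627,380
Award plus costs: $1,568,450 + $627,380 = $2,195,830
Cap at $3,884,250: $2,195,830 is within the cap, no reduction.

Award: $2,195,830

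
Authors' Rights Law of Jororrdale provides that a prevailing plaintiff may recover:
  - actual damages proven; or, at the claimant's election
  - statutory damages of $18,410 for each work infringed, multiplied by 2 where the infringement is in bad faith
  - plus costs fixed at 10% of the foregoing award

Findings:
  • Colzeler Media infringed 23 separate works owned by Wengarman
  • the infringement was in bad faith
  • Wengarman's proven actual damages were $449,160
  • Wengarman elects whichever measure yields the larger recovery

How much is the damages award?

Award: $931,546

Statutory damages: 23 × $18,410 = $423,430
Doubled: 2 × $423,430 = $846,860
Greater of actual damages ($449,160) or enhanced statutory damages ($846,860): $846,860
Costs: 10% of $846,860 = $84,686
Award plus costs: $846,860 + $84,686 = $931,546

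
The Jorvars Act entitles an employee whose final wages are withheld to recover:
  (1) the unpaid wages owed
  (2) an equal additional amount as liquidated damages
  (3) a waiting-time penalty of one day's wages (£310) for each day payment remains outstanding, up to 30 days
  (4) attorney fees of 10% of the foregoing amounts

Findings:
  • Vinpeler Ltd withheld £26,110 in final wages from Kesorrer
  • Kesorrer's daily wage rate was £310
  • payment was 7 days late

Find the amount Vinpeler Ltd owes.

£59,829

Liquidated damages (equal amount): £26,110
Penalty days: min(7, 30) = 7
Waiting-time penalty: 7 × £310 = £2,170
Subtotal: £26,110 + £26,110 + £2,170 = £54,390
Attorney fees: 10% of £54,390 = £5,439
Total award: £54,390 + £5,439 = £59,829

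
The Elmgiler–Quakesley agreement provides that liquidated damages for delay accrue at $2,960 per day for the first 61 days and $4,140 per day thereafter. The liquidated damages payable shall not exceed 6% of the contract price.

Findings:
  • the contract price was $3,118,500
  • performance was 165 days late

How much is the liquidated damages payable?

$187,110

First 61 days: 61 × $2,960 = $180,560
Remaining days: (165 − 61) × $4,140 = $430,560
Accrued per-day damages: $180,560 + $430,560 = $611,120
Cap: 6% of $3,118,500 = $187,110
Cap at $187,110: $611,120 exceeds the cap → $187,110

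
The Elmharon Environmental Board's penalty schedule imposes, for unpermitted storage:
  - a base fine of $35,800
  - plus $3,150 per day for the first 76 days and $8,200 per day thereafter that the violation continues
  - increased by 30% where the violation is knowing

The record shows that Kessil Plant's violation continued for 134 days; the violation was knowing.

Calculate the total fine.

First 76 days: 76 × $3,150 = $239,400
Remaining days: (134 − 76) × $8,200 = $475,600
Per-day component: $239,400 + $475,600 = $715,000
Base plus per-day: $35,800 + $715,000 = $750,800
Enhancement: 30% of $750,800 = $225,240
Enhanced fine: $750,800 + $225,240 = $976,040

$976,040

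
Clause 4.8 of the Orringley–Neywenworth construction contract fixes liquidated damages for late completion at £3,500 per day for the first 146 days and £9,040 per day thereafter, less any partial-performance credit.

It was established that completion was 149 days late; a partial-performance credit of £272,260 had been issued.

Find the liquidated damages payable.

First 146 days: 146 × £3,500 = £511,000
Remaining days: (149 − 146) × £9,040 = £27,120
Accrued per-day damages: £511,000 + £27,120 = £538,120
Less partial-performance credit: £538,120 − £272,260 = £265,860

£265,860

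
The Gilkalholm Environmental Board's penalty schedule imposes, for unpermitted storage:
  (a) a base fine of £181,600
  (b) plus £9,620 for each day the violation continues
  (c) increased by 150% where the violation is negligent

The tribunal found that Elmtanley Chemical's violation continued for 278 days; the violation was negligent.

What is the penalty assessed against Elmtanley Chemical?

£7,139,900

Per-day component: 278 × £9,620 = £2,674,360
Base plus per-day: £181,600 + £2,674,360 = £2,855,960
Enhancement: 150% of £2,855,960 = £4,283,940
Enhanced fine: £2,855,960 + £4,283,940 = £7,139,900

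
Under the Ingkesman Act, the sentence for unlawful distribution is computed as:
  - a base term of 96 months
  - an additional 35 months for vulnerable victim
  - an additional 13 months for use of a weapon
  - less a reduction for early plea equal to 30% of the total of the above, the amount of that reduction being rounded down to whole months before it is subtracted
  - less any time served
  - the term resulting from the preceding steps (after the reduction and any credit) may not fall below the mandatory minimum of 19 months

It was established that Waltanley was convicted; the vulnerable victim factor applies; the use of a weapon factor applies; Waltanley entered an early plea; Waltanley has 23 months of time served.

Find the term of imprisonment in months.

78 months

Vulnerable victim enhancement: +35 months
Use of a weapon enhancement: +13 months
Adjusted term: 96 months + 35 months + 13 months = 144 months
Early plea reduction: 30% of 144 months = 43 months (rounded down)
After reduction: 144 − 43 = 101 months
Less time served: 101 months − 23 months = 78 months
Minimum 19 months: 78 months meets the minimum, no increase.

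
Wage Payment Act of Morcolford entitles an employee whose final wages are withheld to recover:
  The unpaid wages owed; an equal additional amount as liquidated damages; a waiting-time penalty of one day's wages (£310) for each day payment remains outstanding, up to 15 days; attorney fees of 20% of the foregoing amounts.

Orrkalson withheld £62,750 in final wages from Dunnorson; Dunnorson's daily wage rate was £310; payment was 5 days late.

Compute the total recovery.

Liquidated damages (equal amount): £62,750
Penalty days: min(5, 15) = 5
Waiting-time penalty: 5 × £310 = £1,550
Subtotal: £62,750 + £62,750 + £1,550 = £127,050
Attorney fees: 20% of £127,050 = £25,410
Total award: £127,050 + £25,410 = £152,460

Total award: £152,460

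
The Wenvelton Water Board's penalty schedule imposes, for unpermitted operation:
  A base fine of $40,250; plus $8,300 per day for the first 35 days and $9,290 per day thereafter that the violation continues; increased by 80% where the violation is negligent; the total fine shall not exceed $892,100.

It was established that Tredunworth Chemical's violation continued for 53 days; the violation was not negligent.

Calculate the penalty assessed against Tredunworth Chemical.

First 35 days: 35 × $8,300 = $290,500
Remaining days: (53 − 35) × $9,290 = $167,220
Per-day component: $290,500 + $167,220 = $457,720
Base plus per-day: $40,250 + $457,720 = $497,970
The violation was not negligent: no 80% increase.
Cap at $892,100: $497,970 is within the cap, no reduction.

$497,970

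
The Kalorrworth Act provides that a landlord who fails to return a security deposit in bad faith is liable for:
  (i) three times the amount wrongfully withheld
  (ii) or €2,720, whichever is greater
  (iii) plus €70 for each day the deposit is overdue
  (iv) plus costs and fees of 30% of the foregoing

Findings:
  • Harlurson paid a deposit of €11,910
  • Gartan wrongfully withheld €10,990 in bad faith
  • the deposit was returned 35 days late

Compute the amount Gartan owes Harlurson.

€46,046

Trebled: 3 × €10,990 = €32,970
Minimum €2,720: €32,970 meets the minimum, no increase.
Late-return penalty: 35 × €70 = €2,450
Damages plus late penalty: €32,970 + €2,450 = €35,420
Costs and fees: 30% of €35,420 = €10,626
Total recovery: €35,420 + €10,626 = €46,046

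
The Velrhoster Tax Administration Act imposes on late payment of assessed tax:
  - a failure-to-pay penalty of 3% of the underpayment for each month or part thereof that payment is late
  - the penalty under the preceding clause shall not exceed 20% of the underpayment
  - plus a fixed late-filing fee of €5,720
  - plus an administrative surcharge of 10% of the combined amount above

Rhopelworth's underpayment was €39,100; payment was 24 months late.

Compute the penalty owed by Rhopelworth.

Accrued rate: 3% × 24 = 72%, capped at 20% → 20%
Failure-to-pay penalty: 20% of €39,100 = €7,820
Penalty before surcharge: €7,820 + €5,720 = €13,540
Administrative surcharge: 10% of €13,540 = €1,354
Total penalty: €13,540 + €1,354 = €14,894

Penalty: €14,894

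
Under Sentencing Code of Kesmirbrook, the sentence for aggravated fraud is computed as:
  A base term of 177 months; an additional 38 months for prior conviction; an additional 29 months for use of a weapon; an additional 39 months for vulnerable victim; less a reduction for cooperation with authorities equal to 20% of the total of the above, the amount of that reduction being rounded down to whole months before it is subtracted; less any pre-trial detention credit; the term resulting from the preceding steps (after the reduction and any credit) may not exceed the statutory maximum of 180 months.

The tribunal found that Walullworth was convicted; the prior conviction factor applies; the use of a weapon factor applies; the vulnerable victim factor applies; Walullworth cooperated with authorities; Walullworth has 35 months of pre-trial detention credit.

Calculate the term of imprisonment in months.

Sentence: 180 months

Prior conviction enhancement: +38 months
Use of a weapon enhancement: +29 months
Vulnerable victim enhancement: +39 months
Adjusted term: 177 months + 38 months + 29 months + 39 months = 283 months
Cooperation with authorities reduction: 20% of 283 months = 56 months (rounded down)
After reduction: 283 − 56 = 227 months
Less pre-trial detention credit: 227 months − 35 months = 192 months
Cap at 180 months: 192 months exceeds the cap → 180 months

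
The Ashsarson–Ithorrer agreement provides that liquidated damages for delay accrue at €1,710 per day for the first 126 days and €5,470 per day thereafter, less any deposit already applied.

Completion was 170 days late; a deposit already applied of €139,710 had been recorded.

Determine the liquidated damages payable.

€316,430

First 126 days: 126 × €1,710 = €215,460
Remaining days: (170 − 126) × €5,470 = €240,680
Accrued per-day damages: €215,460 + €240,680 = €456,140
Less deposit already applied: €456,140 − €139,710 = €316,430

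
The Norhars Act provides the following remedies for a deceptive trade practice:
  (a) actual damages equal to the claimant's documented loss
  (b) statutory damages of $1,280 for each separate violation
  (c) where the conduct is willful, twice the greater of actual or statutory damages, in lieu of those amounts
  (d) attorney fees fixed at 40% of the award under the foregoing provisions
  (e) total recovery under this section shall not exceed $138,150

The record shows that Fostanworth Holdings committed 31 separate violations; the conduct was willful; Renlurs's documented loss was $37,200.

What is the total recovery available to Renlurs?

Statutory damages: 31 × $1,280 = $39,680
Greater of actual damages ($37,200) or statutory damages ($39,680): $39,680
Doubled: 2 × $39,680 = $79,360
Attorney fees: 40% of $79,360 = $31,744
Total before cap: $79,360 + $31,744 = $111,104
Cap at $138,150: $111,104 is within the cap, no reduction.

$111,104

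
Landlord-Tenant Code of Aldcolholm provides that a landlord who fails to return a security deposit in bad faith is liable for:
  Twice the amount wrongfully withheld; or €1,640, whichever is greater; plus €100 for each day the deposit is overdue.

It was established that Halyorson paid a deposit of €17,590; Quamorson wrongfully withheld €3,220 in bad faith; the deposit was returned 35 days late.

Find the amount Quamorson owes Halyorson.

Doubled: 2 × €3,220 = €6,440
Minimum €1,640: €6,440 meets the minimum, no increase.
Late-return penalty: 35 × €100 = €3,500
Damages plus late penalty: €6,440 + €3,500 = €9,940

€9,940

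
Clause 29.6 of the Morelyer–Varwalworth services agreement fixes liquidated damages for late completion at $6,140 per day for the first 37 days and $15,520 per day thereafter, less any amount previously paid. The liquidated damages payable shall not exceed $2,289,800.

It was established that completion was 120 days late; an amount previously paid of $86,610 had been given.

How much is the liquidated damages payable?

$1,428,730

First 37 days: 37 × $6,140 = $227,180
Remaining days: (120 − 37) × $15,520 = $1,288,160
Accrued per-day damages: $227,180 + $1,288,160 = $1,515,340
Less amount previously paid: $1,515,340 − $86,610 = $1,428,730
Cap at $2,289,800: $1,428,730 is within the cap, no reduction.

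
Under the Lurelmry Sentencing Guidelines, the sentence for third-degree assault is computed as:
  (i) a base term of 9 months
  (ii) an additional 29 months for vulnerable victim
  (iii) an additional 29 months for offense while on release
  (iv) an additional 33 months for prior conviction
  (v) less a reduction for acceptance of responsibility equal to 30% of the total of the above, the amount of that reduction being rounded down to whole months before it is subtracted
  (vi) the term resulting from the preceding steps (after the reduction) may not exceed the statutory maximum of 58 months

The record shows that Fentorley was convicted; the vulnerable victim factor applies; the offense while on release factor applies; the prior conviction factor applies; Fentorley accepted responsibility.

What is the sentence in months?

Vulnerable victim enhancement: +29 months
Offense while on release enhancement: +29 months
Prior conviction enhancement: +33 months
Adjusted term: 9 months + 29 months + 29 months + 33 months = 100 months
Acceptance of responsibility reduction: 30% of 100 months = 30 months (rounded down)
After reduction: 100 − 30 = 70 months
Cap at 58 months: 70 months exceeds the cap → 58 months

58 months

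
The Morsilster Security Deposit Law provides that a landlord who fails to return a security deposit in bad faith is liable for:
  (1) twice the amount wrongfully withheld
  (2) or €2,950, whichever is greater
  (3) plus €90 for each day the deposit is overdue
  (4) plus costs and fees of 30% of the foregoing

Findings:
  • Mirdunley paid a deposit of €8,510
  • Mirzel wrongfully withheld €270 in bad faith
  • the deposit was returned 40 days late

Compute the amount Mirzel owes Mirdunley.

€8,515

Doubled: 2 × €270 = €540
Minimum €2,950: €540 is below the minimum → €2,950
Late-return penalty: 40 × €90 = €3,600
Damages plus late penalty: €2,950 + €3,600 = €6,550
Costs and fees: 30% of €6,550 = €1,965
Total recovery: €6,550 + €1,965 = €8,515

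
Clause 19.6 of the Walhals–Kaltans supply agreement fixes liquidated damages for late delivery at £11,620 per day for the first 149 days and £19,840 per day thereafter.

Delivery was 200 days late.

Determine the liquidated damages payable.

Liquidated damages: £2,743,220

First 149 days: 149 × £11,620 = £1,731,380
Remaining days: (200 − 149) × £19,840 = £1,011,840
Accrued per-day damages: £1,731,380 + £1,011,840 = £2,743,220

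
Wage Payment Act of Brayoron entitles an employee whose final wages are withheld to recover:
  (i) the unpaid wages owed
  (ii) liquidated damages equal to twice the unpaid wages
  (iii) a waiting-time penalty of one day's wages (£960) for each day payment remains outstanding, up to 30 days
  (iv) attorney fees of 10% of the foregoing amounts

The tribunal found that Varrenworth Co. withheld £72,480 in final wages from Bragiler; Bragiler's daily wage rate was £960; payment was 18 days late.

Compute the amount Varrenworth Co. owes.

£258,192

Doubled: 2 × £72,480 = £144,960
Penalty days: min(18, 30) = 18
Waiting-time penalty: 18 × £960 = £17,280
Subtotal: £72,480 + £144,960 + £17,280 = £234,720
Attorney fees: 10% of £234,720 = £23,472
Total award: £234,720 + £23,472 = £258,192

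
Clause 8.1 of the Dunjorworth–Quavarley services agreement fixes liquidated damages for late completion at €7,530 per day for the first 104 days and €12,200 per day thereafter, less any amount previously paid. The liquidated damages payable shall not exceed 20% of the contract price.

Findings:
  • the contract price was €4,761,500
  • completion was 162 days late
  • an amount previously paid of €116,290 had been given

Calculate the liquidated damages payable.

First 104 days: 104 × €7,530 = €783,120
Remaining days: (162 − 104) × €12,200 = €707,600
Accrued per-day damages: €783,120 + €707,600 = €1,490,720
Less amount previously paid: €1,490,720 − €116,290 = €1,374,430
Cap: 20% of €4,761,500 = €952,300
Cap at €952,300: €1,374,430 exceeds the cap → €952,300

€952,300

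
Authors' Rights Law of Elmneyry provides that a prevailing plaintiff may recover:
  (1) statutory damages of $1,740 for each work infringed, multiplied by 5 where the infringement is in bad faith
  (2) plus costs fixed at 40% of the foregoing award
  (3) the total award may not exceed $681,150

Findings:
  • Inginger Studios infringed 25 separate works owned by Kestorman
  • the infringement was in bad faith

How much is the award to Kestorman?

Statutory damages: 25 × $1,740 = $43,500
Multiplied by 5: 5 × $43,500 = $217,500
Costs: 40% of $217,500 = $87,000
Award plus costs: $217,500 + $87,000 = $304,500
Cap at $681,150: $304,500 is within the cap, no reduction.

$304,500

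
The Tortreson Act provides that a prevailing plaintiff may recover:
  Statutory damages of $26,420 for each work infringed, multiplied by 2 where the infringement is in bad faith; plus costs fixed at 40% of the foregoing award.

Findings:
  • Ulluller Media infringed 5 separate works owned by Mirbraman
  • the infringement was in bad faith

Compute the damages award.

Statutory damages: 5 × $26,420 = $132,100
Doubled: 2 × $132,100 = $264,200
Costs: 40% of $264,200 = $105,680
Award plus costs: $264,200 + $105,680 = $369,880

$369,880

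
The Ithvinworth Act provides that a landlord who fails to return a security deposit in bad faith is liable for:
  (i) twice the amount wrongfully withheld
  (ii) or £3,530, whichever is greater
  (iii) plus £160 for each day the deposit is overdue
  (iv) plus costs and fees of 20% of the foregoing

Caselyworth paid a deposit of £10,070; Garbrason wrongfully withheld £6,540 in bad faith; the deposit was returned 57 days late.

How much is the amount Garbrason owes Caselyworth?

Doubled: 2 × £6,540 = £13,080
Minimum £3,530: £13,080 meets the minimum, no increase.
Late-return penalty: 57 × £160 = £9,120
Damages plus late penalty: £13,080 + £9,120 = £22,200
Costs and fees: 20% of £22,200 = £4,440
Total recovery: £22,200 + £4,440 = £26,640

£26,640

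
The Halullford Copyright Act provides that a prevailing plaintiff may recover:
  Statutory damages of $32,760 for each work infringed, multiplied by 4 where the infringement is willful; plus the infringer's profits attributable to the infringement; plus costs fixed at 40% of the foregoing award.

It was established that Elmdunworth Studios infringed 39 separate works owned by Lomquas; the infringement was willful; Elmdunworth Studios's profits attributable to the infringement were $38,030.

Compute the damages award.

$7,208,026

Statutory damages: 39 × $32,760 = $1,277,640
Multiplied by 4: 4 × $1,277,640 = $5,110,560
Combined award: $5,110,560 + $38,030 = $5,148,590
Costs: 40% of $5,148,590 = $2,059,436
Award plus costs: $5,148,590 + $2,059,436 = $7,208,026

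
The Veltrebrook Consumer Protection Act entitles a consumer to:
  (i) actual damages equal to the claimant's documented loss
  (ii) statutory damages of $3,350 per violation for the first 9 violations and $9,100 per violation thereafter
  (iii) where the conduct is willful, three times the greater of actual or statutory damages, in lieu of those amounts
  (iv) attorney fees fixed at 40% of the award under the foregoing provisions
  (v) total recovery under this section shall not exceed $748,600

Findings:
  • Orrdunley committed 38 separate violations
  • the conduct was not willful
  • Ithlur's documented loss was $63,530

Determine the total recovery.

Total recovery: $500,612

First 9 violations: 9 × $3,350 = $30,150
Remaining violations: (38 − 9) × $9,100 = $263,900
Statutory damages: $30,150 + $263,900 = $294,050
Conduct not willful: the in-lieu enhancement does not apply.
Actual plus statutory damages: $63,530 + $294,050 = $357,580
Attorney fees: 40% of $357,580 = $143,032
Total before cap: $357,580 + $143,032 = $500,612
Cap at $748,600: $500,612 is within the cap, no reduction.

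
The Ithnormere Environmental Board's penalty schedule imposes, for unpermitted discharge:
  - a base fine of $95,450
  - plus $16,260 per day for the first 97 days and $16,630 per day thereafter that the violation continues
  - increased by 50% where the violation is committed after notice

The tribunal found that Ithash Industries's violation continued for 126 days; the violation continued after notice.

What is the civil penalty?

First 97 days: 97 × $16,260 = $1,577,220
Remaining days: (126 − 97) × $16,630 = $482,270
Per-day component: $1,577,220 + $482,270 = $2,059,490
Base plus per-day: $95,450 + $2,059,490 = $2,154,940
Enhancement: 50% of $2,154,940 = $1,077,470
Enhanced fine: $2,154,940 + $1,077,470 = $3,232,410

Civil penalty: $3,232,410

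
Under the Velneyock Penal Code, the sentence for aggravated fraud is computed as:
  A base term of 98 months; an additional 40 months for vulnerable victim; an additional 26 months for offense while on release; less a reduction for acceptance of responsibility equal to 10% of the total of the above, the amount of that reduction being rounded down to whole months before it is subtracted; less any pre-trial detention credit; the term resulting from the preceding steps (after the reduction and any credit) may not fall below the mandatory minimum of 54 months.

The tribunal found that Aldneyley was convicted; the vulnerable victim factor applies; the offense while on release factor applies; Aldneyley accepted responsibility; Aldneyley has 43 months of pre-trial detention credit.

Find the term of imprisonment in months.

Sentence: 105 months

Vulnerable victim enhancement: +40 months
Offense while on release enhancement: +26 months
Adjusted term: 98 months + 40 months + 26 months = 164 months
Acceptance of responsibility reduction: 10% of 164 months = 16 months (rounded down)
After reduction: 164 − 16 = 148 months
Less pre-trial detention credit: 148 months − 43 months = 105 months
Minimum 54 months: 105 months meets the minimum, no increase.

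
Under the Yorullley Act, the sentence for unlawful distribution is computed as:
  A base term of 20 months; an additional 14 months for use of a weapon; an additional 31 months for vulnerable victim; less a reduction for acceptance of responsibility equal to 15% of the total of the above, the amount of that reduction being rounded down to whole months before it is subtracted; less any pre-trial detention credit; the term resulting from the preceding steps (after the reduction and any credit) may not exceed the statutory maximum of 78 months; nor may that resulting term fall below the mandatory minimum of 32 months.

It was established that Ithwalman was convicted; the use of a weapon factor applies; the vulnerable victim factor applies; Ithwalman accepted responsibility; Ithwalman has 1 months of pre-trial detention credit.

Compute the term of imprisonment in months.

55 months

Use of a weapon enhancement: +14 months
Vulnerable victim enhancement: +31 months
Adjusted term: 20 months + 14 months + 31 months = 65 months
Acceptance of responsibility reduction: 15% of 65 months = 9 months (rounded down)
After reduction: 65 − 9 = 56 months
Less pre-trial detention credit: 56 months − 1 months = 55 months
Cap at 78 months: 55 months is within the cap, no reduction.
Minimum 32 months: 55 months meets the minimum, no increase.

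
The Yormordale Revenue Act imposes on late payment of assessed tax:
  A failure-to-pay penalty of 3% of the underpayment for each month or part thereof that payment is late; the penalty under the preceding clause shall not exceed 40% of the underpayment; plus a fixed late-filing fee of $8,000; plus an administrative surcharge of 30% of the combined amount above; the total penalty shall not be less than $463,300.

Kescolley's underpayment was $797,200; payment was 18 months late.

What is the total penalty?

Penalty: $463,300

Accrued rate: 3% × 18 = 54%, capped at 40% → 40%
Failure-to-pay penalty: 40% of $797,200 = $318,880
Penalty before surcharge: $318,880 + $8,000 = $326,880
Administrative surcharge: 30% of $326,880 = $98,064
Total penalty: $326,880 + $98,064 = $424,944
Minimum $463,300: $424,944 is below the minimum → $463,300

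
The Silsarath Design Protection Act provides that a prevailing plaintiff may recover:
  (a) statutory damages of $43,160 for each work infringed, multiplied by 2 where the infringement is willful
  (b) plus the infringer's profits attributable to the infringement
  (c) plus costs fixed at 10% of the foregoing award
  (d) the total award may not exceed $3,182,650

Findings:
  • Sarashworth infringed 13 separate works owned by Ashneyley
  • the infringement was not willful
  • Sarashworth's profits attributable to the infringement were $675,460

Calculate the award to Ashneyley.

$1,360,194

Statutory damages: 13 × $43,160 = $561,080
Infringement not willful: no ×2 enhancement.
Combined award: $561,080 + $675,460 = $1,236,540
Costs: 10% of $1,236,540 = $123,654
Award plus costs: $1,236,540 + $123,654 = $1,360,194
Cap at $3,182,650: $1,360,194 is within the cap, no reduction.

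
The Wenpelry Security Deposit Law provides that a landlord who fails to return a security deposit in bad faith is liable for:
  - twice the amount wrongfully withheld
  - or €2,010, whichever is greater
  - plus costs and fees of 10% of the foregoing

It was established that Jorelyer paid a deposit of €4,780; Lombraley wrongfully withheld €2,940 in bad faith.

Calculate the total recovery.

Doubled: 2 × €2,940 = €5,880
Minimum €2,010: €5,880 meets the minimum, no increase.
Costs and fees: 10% of €5,880 = €588
Total recovery: €5,880 + €588 = €6,468

€6,468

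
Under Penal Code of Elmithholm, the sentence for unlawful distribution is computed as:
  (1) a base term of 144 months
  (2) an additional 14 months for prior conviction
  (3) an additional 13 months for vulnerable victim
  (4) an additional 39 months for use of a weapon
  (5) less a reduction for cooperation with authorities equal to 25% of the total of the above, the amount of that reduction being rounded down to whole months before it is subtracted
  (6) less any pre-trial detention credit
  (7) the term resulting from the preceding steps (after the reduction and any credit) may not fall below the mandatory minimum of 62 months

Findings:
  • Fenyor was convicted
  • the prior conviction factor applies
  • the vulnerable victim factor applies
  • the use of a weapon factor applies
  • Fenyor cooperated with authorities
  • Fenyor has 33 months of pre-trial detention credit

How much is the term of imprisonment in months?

125 months

Prior conviction enhancement: +14 months
Vulnerable victim enhancement: +13 months
Use of a weapon enhancement: +39 months
Adjusted term: 144 months + 14 months + 13 months + 39 months = 210 months
Cooperation with authorities reduction: 25% of 210 months = 52 months (rounded down)
After reduction: 210 − 52 = 158 months
Less pre-trial detention credit: 158 months − 33 months = 125 months
Minimum 62 months: 125 months meets the minimum, no increase.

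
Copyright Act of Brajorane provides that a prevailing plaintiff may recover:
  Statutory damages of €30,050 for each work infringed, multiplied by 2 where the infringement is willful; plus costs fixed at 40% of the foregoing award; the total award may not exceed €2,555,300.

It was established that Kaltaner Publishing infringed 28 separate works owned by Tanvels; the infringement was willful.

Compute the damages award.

Statutory damages: 28 × €30,050 = €841,400
Doubled: 2 × €841,400 = €1,682,800
Costs: 40% of €1,682,800 = €673,120
Award plus costs: €1,682,800 + €673,120 = €2,355,920
Cap at €2,555,300: €2,355,920 is within the cap, no reduction.

€2,355,920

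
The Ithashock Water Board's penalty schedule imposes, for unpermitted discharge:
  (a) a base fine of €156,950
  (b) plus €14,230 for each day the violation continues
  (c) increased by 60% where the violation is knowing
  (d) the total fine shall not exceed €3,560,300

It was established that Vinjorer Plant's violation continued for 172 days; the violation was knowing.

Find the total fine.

€3,560,300

Per-day component: 172 × €14,230 = €2,447,560
Base plus per-day: €156,950 + €2,447,560 = €2,604,510
Enhancement: 60% of €2,604,510 = €1,562,706
Enhanced fine: €2,604,510 + €1,562,706 = €4,167,216
Cap at €3,560,300: €4,167,216 exceeds the cap → €3,560,300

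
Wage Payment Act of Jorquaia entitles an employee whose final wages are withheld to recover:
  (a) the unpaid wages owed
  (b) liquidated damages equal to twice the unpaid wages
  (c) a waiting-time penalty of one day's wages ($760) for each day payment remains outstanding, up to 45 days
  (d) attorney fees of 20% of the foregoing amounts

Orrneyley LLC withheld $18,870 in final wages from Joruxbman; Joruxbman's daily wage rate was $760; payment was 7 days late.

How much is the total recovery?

$74,316

Doubled: 2 × $18,870 = $37,740
Penalty days: min(7, 45) = 7
Waiting-time penalty: 7 × $760 = $5,320
Subtotal: $18,870 + $37,740 + $5,320 = $61,930
Attorney fees: 20% of $61,930 = $12,386
Total award: $61,930 + $12,386 = $74,316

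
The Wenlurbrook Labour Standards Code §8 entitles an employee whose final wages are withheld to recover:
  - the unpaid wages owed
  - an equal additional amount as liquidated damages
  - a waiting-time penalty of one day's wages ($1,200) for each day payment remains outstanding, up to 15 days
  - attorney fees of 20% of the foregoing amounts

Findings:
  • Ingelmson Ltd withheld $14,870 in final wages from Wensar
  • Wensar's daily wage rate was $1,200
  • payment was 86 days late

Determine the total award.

Total award: $57,288

Liquidated damages (equal amount): $14,870
Penalty days: min(86, 15) = 15
Waiting-time penalty: 15 × $1,200 = $18,000
Subtotal: $14,870 + $14,870 + $18,000 = $47,740
Attorney fees: 20% of $47,740 = $9,548
Total award: $47,740 + $9,548 = $57,288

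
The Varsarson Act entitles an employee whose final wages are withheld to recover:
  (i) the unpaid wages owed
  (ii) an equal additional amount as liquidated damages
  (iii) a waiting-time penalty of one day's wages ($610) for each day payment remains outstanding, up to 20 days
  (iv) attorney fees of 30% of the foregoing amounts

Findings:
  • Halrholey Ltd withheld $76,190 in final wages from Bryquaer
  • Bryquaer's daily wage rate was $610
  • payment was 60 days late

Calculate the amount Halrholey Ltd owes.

Liquidated damages (equal amount): $76,190
Penalty days: min(60, 20) = 20
Waiting-time penalty: 20 × $610 = $12,200
Subtotal: $76,190 + $76,190 + $12,200 = $164,580
Attorney fees: 30% of $164,580 = $49,374
Total award: $164,580 + $49,374 = $213,954

$213,954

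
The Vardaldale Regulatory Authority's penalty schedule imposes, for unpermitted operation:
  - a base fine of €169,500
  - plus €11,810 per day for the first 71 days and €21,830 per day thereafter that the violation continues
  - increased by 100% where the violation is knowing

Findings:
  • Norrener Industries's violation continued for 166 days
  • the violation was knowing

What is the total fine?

€6,163,720

First 71 days: 71 × €11,810 = €838,510
Remaining days: (166 − 71) × €21,830 = €2,073,850
Per-day component: €838,510 + €2,073,850 = €2,912,360
Base plus per-day: €169,500 + €2,912,360 = €3,081,860
Enhancement: 100% of €3,081,860 = €3,081,860
Enhanced fine: €3,081,860 + €3,081,860 = €6,163,720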